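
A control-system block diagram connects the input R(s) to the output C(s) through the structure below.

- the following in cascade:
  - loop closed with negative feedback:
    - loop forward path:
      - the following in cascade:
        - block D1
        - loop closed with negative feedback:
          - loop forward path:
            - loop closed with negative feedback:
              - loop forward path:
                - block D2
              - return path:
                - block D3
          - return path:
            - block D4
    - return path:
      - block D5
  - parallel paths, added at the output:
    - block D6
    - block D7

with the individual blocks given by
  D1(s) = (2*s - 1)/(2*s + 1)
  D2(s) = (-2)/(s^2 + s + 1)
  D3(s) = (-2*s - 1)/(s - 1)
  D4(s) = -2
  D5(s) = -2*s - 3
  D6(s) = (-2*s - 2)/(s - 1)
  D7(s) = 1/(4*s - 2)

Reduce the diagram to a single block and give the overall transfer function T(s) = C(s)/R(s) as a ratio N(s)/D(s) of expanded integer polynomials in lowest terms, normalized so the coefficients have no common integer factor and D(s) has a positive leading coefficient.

Step 1: close the feedback loop around D2, D3 gives (2 - 2*s)/(s^3 + 4*s + 1)
Step 2: collapse the loop ([D2/(1+D2*D3)] forward, D4 return) gives (2 - 2*s)/(s^3 + 8*s - 3)
Step 3: multiply D1, [[D2/(1+D2*D3)]/(1+[D2/(1+D2*D3)]*D4)] (series) gives (-4*s^2 + 6*s - 2)/(2*s^4 + s^3 + 16*s^2 + 2*s - 3)
Step 4: feedback reduction of (D1*[[D2/(1+D2*D3)]/(1+[D2/(1+D2*D3)]*D4)]), D5 gives (-4*s^2 + 6*s - 2)/(2*s^4 + 9*s^3 + 16*s^2 - 12*s + 3)
Step 5: parallel reduction of D6, D7 gives (-8*s^2 - 3*s + 3)/(4*s^2 - 6*s + 2)
Step 6: multiply [(D1*[[D2/(1+D2*D3)]/(1+[D2/(1+D2*D3)]*D4)])/(1+(D1*[[D2/(1+D2*D3)]/(1+[D2/(1+D2*D3)]*D4)])*D5)], (D6+D7) (series); the result is T(s) itself (integer coefficients, no common factor, positive leading denominator coefficient)

Answer: (8*s^2 + 3*s - 3)/(2*s^4 + 9*s^3 + 16*s^2 - 12*s + 3)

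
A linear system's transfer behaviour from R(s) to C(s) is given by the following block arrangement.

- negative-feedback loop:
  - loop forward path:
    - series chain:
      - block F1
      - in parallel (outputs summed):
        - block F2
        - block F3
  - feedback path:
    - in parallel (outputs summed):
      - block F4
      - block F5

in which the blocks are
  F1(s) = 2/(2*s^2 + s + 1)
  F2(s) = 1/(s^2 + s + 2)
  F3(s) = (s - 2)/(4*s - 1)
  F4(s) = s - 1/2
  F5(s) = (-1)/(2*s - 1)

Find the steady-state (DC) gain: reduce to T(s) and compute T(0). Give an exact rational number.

Step 1 - add F2, F3 (parallel) gives (s^3 - s^2 + 4*s - 5)/(4*s^3 + 3*s^2 + 7*s - 2)
Step 2 - multiply F1, (F2+F3) (series) gives (2*s^3 - 2*s^2 + 8*s - 10)/(8*s^5 + 10*s^4 + 21*s^3 + 6*s^2 + 5*s - 2)
Step 3 - sum the parallel branches F4, F5 gives (4*s^2 - 4*s - 1)/(4*s - 2)
Step 4 - collapse the loop ((F1*(F2+F3)) forward, (F4+F5) return) gives (4*s^4 - 6*s^3 + 18*s^2 - 28*s + 10)/(16*s^6 + 16*s^5 + 24*s^4 + 10*s^3 - 31*s^2 + 7*s + 7)
The step-4 result is T(s). Setting s = 0: T(0) = 10/7.

Final answer: 10/7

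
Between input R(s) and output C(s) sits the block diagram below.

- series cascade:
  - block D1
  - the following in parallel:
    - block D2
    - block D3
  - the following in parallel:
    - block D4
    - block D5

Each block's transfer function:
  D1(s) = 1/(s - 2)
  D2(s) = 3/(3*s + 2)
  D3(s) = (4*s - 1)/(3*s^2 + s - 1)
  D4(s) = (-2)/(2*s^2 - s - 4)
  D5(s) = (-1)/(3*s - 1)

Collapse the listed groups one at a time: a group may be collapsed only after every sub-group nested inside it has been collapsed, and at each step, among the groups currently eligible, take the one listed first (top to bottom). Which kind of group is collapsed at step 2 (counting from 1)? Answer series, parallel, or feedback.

Step 1 - sum the parallel branches D2, D3
Step 2 - combine D4, D5 in parallel
Step 3 - multiply D1, (D2+D3), (D4+D5) (series)
The group at step 2 is a parallel group.

Hence the answer: parallel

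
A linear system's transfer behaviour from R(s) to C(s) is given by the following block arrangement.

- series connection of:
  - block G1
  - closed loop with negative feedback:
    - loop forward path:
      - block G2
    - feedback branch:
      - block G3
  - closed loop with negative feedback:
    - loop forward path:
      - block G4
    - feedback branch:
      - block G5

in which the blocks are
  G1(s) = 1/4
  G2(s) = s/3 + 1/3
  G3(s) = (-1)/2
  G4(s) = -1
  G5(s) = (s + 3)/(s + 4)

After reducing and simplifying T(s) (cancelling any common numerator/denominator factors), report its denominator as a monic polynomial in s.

Step 1 - collapse the loop (G2 forward, G3 return): (-2*s - 2)/(s - 5)
Step 2 - feedback reduction of G4, G5: -s - 4
Step 3 - multiply G1, [G2/(1+G2*G3)], [G4/(1+G4*G5)] (series): (s^2 + 5*s + 4)/(2*s - 10)
Step 3 gives the fully reduced T(s), with no common factor left to cancel. The denominator's leading coefficient is 2, so divide each of its coefficients by 2 to get the monic form.

Hence the answer: s - 5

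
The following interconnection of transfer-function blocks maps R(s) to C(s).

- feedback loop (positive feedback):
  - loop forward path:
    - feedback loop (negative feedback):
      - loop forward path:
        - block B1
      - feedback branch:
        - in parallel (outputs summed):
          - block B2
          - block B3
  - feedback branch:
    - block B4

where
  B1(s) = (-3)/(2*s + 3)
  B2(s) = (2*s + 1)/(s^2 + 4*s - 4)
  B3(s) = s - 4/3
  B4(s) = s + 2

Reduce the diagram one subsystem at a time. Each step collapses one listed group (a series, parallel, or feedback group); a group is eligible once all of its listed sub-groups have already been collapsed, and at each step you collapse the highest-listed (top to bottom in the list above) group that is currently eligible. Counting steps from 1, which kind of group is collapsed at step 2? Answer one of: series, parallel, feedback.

(1) reduce the parallel group B2, B3
(2) apply the feedback formula to B1, (B2+B3)
(3) reduce the feedback loop with forward [B1/(1+B1*(B2+B3))] and return B4
At step 2 the group reduced is feedback.

Hence the answer: feedback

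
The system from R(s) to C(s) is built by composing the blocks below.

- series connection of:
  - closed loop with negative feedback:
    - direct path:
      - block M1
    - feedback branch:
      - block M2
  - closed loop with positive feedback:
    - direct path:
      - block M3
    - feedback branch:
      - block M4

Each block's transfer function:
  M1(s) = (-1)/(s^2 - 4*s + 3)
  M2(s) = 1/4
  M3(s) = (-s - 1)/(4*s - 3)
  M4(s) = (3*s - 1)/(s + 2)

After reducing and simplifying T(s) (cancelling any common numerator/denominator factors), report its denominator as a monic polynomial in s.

Step 1 - feedback reduction of M1, M2 = (-4)/(4*s^2 - 16*s + 11)
Step 2 - feedback reduction of M3, M4 = (-s^2 - 3*s - 2)/(7*s^2 + 7*s - 7)
Step 3 - multiply [M1/(1+M1*M2)], [M3/(1-M3*M4)] (series) = (4*s^2 + 12*s + 8)/(28*s^4 - 84*s^3 - 63*s^2 + 189*s - 77)
That last expression is T(s), already simplified. Scaling its denominator by 1/28 (the reciprocal of the leading coefficient) yields the monic denominator.

Hence the answer: s^4 - 3*s^3 - 9*s^2/4 + 27*s/4 - 11/4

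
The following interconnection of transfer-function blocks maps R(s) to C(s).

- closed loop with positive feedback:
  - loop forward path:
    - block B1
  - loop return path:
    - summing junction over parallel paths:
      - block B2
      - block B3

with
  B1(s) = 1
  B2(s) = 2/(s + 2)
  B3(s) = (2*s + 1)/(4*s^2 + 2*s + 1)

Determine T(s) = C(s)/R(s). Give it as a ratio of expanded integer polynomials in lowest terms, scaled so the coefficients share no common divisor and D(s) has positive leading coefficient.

Reducing step by step:

(1) add B2, B3 (parallel); result (10*s^2 + 9*s + 4)/(4*s^3 + 10*s^2 + 5*s + 2)
(2) apply the feedback formula to B1, (B2+B3) - this is the overall T(s), already in the required normalized form

Answer: (4*s^3 + 10*s^2 + 5*s + 2)/(4*s^3 - 4*s - 2)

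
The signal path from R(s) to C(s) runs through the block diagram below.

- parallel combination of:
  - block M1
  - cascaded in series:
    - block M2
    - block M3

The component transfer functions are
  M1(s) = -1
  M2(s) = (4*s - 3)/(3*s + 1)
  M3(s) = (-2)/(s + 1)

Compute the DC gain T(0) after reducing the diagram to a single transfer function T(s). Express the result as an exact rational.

(1) multiply M2, M3 (series), giving (6 - 8*s)/(3*s^2 + 4*s + 1)
(2) add M1, (M2*M3) (parallel), giving (-3*s^2 - 12*s + 5)/(3*s^2 + 4*s + 1)
The step-2 result is T(s). Setting s = 0: T(0) = 5/1 = 5.

Hence the answer: 5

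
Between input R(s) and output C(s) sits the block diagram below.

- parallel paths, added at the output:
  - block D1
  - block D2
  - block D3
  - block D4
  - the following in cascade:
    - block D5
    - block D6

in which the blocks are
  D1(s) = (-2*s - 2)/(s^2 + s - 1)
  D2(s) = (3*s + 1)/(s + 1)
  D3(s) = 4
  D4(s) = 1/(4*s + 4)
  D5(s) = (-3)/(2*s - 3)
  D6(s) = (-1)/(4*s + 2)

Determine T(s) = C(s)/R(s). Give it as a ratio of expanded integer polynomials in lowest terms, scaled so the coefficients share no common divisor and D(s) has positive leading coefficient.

The answer is (112*s^5 + 52*s^4 - 334*s^3 - 135*s^2 + 185*s + 81)/(16*s^5 + 16*s^4 - 44*s^3 - 40*s^2 + 16*s + 12).

Reasoning:
Step 1 - combine D5, D6 in series, giving 3/(8*s^2 - 8*s - 6)
Step 2 - combine D1, D2, D3, D4, (D5*D6) in parallel, giving the overall T(s)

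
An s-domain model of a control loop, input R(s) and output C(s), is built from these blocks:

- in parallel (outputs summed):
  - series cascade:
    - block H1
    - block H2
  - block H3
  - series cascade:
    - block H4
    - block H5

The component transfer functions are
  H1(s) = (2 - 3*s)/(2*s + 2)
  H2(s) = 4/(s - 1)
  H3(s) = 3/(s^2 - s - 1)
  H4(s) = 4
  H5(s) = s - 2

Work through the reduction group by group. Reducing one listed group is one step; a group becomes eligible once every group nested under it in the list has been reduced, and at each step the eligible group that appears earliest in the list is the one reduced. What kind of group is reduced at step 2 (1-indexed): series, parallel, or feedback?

Reducing step by step:

Step 1: multiply H1, H2 (series)
Step 2: reduce the series chain H4, H5
Step 3: parallel reduction of (H1*H2), H3, (H4*H5)
At step 2 the group reduced is series.

Answer: series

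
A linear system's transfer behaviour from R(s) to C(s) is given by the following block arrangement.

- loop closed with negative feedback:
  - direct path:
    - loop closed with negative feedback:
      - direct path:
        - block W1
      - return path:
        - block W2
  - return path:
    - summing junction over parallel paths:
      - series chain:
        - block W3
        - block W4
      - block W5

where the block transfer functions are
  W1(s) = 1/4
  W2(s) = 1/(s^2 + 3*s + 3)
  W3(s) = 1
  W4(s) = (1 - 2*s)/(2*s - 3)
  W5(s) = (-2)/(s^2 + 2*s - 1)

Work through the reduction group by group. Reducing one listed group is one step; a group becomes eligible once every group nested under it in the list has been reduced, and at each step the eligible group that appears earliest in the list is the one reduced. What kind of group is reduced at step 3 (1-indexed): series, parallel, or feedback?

1. close the feedback loop around W1, W2
2. reduce the series chain W3, W4
3. combine (W3*W4), W5 in parallel
4. feedback reduction of [W1/(1+W1*W2)], ((W3*W4)+W5)
At step 3 the group reduced is parallel.

Therefore the answer is parallel.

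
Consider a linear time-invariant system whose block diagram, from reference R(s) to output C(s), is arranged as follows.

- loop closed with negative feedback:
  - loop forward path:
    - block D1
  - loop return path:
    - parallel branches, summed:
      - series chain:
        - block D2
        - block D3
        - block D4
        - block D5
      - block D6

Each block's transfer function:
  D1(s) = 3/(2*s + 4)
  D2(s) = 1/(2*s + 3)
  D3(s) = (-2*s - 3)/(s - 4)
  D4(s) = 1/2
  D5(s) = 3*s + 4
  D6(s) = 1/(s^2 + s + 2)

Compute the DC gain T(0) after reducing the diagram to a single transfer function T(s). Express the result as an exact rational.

The answer is 3/7.

Reasoning:
Step 1. combine D2, D3, D4, D5 in series = (-3*s - 4)/(2*s - 8)
Step 2. combine (D2*D3*D4*D5), D6 in parallel = (-3*s^3 - 7*s^2 - 8*s - 16)/(2*s^3 - 6*s^2 - 4*s - 16)
Step 3. collapse the loop (D1 forward, ((D2*D3*D4*D5)+D6) return) = (6*s^3 - 18*s^2 - 12*s - 48)/(4*s^4 - 13*s^3 - 53*s^2 - 72*s - 112)
That last expression is T(s); at s = 0 only the constant terms survive, so T(0) = -48/(-112) = 3/7.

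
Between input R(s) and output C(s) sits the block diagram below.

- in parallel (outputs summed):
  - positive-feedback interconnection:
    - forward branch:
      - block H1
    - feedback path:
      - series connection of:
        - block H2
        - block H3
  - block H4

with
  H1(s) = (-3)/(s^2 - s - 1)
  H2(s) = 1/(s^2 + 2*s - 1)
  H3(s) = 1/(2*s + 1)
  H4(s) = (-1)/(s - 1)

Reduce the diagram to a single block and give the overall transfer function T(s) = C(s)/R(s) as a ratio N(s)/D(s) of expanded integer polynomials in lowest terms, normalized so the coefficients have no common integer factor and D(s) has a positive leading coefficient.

[1] multiply H2, H3 (series): 1/(2*s^3 + 5*s^2 - 1)
[2] close the feedback loop around H1, (H2*H3): (-6*s^3 - 15*s^2 + 3)/(2*s^5 + 3*s^4 - 7*s^3 - 6*s^2 + s + 4)
[3] reduce the parallel group [H1/(1-H1*(H2*H3))], H4, which is the overall transfer function T(s) = C(s)/R(s) in lowest terms

Answer: (-2*s^5 - 9*s^4 - 2*s^3 + 21*s^2 + 2*s - 7)/(2*s^6 + s^5 - 10*s^4 + s^3 + 7*s^2 + 3*s - 4)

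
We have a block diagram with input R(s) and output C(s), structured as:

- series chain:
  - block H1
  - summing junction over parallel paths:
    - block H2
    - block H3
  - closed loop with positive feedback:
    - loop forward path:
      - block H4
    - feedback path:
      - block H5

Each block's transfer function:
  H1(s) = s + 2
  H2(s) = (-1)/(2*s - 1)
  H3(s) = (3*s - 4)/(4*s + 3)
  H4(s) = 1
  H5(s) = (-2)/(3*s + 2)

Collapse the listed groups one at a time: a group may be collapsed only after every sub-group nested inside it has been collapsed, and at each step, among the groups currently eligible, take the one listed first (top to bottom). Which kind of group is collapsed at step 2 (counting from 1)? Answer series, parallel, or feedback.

Step 1 - sum the parallel branches H2, H3
Step 2 - feedback reduction of H4, H5
Step 3 - series reduction of H1, (H2+H3), [H4/(1-H4*H5)]
So the answer for step 2 is feedback.

Hence the answer: feedback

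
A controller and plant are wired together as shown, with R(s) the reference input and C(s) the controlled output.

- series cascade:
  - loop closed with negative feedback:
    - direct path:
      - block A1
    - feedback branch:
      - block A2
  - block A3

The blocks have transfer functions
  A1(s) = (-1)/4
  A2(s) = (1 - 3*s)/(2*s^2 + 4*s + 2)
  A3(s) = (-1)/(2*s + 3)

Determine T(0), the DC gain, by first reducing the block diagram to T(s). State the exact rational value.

Reducing step by step:

(1) close the feedback loop around A1, A2, giving (-2*s^2 - 4*s - 2)/(8*s^2 + 19*s + 7)
(2) series reduction of [A1/(1+A1*A2)], A3, giving (2*s^2 + 4*s + 2)/(16*s^3 + 62*s^2 + 71*s + 21)
Evaluating the step-2 result (the overall T(s)) at s = 0 gives T(0) = 2/21.

Answer: 2/21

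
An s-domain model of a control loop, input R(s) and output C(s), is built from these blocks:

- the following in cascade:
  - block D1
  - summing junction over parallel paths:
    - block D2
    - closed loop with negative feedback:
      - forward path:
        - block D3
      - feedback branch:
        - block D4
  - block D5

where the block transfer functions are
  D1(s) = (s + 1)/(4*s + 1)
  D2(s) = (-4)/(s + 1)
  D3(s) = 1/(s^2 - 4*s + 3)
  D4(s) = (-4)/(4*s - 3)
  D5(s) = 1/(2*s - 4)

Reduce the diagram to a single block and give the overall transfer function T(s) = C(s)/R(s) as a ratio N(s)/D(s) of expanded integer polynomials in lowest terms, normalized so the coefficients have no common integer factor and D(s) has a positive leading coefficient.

The answer is (-16*s^3 + 80*s^2 - 95*s + 49)/(32*s^5 - 208*s^4 + 442*s^3 - 364*s^2 + 86*s + 52).

Reasoning:
[1] feedback reduction of D3, D4 -> (4*s - 3)/(4*s^3 - 19*s^2 + 24*s - 13)
[2] parallel reduction of D2, [D3/(1+D3*D4)] -> (-16*s^3 + 80*s^2 - 95*s + 49)/(4*s^4 - 15*s^3 + 5*s^2 + 11*s - 13)
[3] multiply D1, (D2+[D3/(1+D3*D4)]), D5 (series); the result is T(s) itself (integer coefficients, no common factor, positive leading denominator coefficient)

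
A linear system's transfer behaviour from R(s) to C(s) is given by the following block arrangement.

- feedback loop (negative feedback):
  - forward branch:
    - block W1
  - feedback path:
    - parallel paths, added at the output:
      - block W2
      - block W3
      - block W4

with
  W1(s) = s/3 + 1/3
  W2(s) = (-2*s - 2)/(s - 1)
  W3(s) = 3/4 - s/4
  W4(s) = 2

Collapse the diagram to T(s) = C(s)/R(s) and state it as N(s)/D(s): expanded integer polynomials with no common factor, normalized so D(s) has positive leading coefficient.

First reduce the diagram to T(s).

Step 1. parallel reduction of W2, W3, W4: (-s^2 + 4*s - 19)/(4*s - 4)
Step 2. close the feedback loop around W1, (W2+W3+W4); the result is T(s) itself (integer coefficients, no common factor, positive leading denominator coefficient)

Answer: (4 - 4*s^2)/(s^3 - 3*s^2 + 3*s + 31)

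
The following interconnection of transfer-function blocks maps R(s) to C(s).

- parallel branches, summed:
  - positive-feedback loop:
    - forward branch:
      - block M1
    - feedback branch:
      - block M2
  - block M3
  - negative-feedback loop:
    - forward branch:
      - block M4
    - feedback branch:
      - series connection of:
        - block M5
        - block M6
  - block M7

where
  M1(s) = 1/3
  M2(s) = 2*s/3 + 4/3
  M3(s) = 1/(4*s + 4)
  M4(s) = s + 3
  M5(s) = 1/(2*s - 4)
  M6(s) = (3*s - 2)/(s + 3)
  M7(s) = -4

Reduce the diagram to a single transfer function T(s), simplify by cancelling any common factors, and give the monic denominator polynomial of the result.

(1) reduce the feedback loop with forward M1 and return M2; result (-3)/(2*s - 5)
(2) cascade M5, M6; result (3*s - 2)/(2*s^2 + 2*s - 12)
(3) close the feedback loop around M4, (M5*M6); result (2*s^2 + 2*s - 12)/(5*s - 6)
(4) reduce the parallel group [M1/(1-M1*M2)], M3, [M4/(1+M4*(M5*M6))], M7; result (16*s^4 - 168*s^3 + 222*s^2 + 191*s - 138)/(40*s^3 - 108*s^2 - 28*s + 120)
No further cancellation is possible in the step-4 result, so that is T(s). Its denominator becomes monic after dividing by the leading coefficient 40.

Answer: s^3 - 27*s^2/10 - 7*s/10 + 3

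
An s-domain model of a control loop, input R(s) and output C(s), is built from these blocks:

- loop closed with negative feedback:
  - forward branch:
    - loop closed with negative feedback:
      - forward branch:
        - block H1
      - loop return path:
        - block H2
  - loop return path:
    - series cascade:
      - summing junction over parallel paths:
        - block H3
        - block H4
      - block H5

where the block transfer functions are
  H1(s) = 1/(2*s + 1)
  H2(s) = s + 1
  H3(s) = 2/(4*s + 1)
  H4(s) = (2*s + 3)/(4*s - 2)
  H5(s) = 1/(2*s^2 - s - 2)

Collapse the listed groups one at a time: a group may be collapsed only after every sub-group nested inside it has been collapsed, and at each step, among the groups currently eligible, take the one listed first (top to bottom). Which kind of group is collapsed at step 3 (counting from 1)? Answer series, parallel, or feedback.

Step 1 - apply the feedback formula to H1, H2
Step 2 - sum the parallel branches H3, H4
Step 3 - multiply (H3+H4), H5 (series)
Step 4 - close the feedback loop around [H1/(1+H1*H2)], ((H3+H4)*H5)
Step 3 collapses a series group.

Hence the answer: series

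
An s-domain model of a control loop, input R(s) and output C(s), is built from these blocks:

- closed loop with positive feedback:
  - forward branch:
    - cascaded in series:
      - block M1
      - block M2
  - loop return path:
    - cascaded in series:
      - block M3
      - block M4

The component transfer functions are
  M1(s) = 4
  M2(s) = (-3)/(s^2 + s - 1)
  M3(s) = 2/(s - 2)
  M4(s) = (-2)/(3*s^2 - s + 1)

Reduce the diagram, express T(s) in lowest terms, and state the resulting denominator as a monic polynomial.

Step 1: cascade M1, M2 = (-12)/(s^2 + s - 1)
Step 2: reduce the series chain M3, M4 = (-4)/(3*s^3 - 7*s^2 + 3*s - 2)
Step 3: close the feedback loop around (M1*M2), (M3*M4) = (-36*s^3 + 84*s^2 - 36*s + 24)/(3*s^5 - 4*s^4 - 7*s^3 + 8*s^2 - 5*s - 46)
That last expression is T(s), already simplified. Scaling its denominator by 1/3 (the reciprocal of the leading coefficient) yields the monic denominator.

Answer: s^5 - 4*s^4/3 - 7*s^3/3 + 8*s^2/3 - 5*s/3 - 46/3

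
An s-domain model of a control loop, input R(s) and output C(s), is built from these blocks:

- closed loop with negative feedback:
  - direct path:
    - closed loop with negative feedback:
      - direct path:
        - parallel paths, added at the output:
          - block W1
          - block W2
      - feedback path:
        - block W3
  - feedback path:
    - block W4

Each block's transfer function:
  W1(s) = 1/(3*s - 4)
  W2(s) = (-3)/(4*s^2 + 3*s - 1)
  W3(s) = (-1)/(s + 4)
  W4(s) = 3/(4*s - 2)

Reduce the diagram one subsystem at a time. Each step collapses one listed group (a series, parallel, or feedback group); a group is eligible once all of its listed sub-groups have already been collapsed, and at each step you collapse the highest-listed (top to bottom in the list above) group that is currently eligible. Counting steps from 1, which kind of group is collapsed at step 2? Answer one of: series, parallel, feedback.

Step 1: combine W1, W2 in parallel
Step 2: close the feedback loop around (W1+W2), W3
Step 3: feedback reduction of [(W1+W2)/(1+(W1+W2)*W3)], W4
At step 2 the group reduced is feedback.

Answer: feedback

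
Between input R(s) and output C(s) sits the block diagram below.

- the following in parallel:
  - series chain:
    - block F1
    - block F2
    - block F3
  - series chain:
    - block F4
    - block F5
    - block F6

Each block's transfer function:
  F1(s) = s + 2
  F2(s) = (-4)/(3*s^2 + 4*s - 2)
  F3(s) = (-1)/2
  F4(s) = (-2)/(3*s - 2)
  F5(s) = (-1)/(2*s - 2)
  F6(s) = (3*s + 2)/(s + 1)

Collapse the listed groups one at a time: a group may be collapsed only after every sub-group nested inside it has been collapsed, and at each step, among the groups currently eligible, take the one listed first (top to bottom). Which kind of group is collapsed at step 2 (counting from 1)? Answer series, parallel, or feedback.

The answer is series.

Reasoning:
(1) series reduction of F1, F2, F3
(2) series reduction of F4, F5, F6
(3) reduce the parallel group (F1*F2*F3), (F4*F5*F6)
Step 2 collapses a series group.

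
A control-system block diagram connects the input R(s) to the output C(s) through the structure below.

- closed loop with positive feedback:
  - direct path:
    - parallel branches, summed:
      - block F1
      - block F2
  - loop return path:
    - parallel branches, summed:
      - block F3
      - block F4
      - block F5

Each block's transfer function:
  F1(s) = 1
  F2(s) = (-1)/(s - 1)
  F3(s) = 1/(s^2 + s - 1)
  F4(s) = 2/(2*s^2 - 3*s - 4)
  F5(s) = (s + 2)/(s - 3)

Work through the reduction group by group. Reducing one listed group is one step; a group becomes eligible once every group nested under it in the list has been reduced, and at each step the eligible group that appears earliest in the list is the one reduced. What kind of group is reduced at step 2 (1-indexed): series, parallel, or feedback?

Step 1: sum the parallel branches F1, F2
Step 2: reduce the parallel group F3, F4, F5
Step 3: collapse the loop ((F1+F2) forward, (F3+F4+F5) return)
At step 2 the group reduced is parallel.

Hence the answer: parallel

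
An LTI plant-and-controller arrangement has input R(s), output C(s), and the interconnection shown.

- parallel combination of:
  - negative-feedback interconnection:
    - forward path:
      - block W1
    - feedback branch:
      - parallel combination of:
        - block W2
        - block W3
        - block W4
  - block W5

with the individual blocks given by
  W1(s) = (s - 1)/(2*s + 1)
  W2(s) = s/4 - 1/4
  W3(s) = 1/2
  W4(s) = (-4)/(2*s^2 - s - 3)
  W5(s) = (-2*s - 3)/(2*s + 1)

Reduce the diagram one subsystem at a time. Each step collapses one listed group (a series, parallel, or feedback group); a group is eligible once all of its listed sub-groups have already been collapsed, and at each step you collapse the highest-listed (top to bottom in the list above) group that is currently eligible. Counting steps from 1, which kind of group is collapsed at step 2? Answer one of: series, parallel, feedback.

(1) sum the parallel branches W2, W3, W4
(2) close the feedback loop around W1, (W2+W3+W4)
(3) parallel reduction of [W1/(1+W1*(W2+W3+W4))], W5
At step 2 the group reduced is feedback.

Therefore the answer is feedback.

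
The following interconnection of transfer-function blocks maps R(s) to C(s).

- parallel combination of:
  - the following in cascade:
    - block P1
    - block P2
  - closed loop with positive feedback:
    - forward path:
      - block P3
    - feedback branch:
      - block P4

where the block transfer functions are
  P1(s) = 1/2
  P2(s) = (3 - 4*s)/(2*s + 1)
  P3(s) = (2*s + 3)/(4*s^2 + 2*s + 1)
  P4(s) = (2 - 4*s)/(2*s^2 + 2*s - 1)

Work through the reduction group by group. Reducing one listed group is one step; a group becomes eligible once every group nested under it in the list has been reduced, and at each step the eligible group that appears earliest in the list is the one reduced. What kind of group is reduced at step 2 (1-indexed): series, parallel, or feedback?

[1] multiply P1, P2 (series)
[2] feedback reduction of P3, P4
[3] sum the parallel branches (P1*P2), [P3/(1-P3*P4)]
Step 2 collapses a feedback group.

Final answer: feedback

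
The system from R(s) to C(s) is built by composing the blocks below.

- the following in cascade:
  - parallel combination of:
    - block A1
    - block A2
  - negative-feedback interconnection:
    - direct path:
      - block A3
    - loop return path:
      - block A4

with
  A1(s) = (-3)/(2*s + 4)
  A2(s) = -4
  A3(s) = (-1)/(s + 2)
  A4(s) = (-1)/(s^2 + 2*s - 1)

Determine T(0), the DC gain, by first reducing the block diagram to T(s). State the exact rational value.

First reduce the diagram to T(s).

[1] combine A1, A2 in parallel = (-8*s - 19)/(2*s + 4)
[2] close the feedback loop around A3, A4 = (-s^2 - 2*s + 1)/(s^3 + 4*s^2 + 3*s - 1)
[3] series reduction of (A1+A2), [A3/(1+A3*A4)] = (8*s^3 + 35*s^2 + 30*s - 19)/(2*s^4 + 12*s^3 + 22*s^2 + 10*s - 4)
DC gain: substitute s = 0 into T(s) from step 3: T(0) = -19/(-4) = 19/4.

Answer: 19/4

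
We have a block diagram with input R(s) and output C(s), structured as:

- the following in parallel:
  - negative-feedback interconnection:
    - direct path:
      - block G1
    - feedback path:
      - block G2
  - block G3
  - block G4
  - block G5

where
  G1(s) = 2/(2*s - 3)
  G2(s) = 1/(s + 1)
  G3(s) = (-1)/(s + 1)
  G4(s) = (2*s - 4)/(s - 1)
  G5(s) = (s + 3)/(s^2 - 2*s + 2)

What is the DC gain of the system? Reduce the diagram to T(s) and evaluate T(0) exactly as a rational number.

[1] close the feedback loop around G1, G2 = (2*s + 2)/(2*s^2 - s - 1)
[2] combine [G1/(1+G1*G2)], G3, G4, G5 in parallel = (4*s^5 - 8*s^4 + 14*s^3 + 6*s^2 - 15*s - 5)/(2*s^5 - 3*s^4 + 5*s^2 - 2*s - 2)
The step-2 result is T(s). Setting s = 0: T(0) = -5/(-2) = 5/2.

Therefore the answer is 5/2.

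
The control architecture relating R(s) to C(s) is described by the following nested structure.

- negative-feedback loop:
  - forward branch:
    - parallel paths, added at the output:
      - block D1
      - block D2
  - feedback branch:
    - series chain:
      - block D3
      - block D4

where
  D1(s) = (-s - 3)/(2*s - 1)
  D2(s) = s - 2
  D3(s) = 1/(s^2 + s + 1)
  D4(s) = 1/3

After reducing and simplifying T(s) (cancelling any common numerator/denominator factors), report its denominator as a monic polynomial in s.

1. combine D1, D2 in parallel -> (2*s^2 - 6*s - 1)/(2*s - 1)
2. reduce the series chain D3, D4 -> 1/(3*s^2 + 3*s + 3)
3. reduce the feedback loop with forward (D1+D2) and return (D3*D4) -> (6*s^4 - 12*s^3 - 15*s^2 - 21*s - 3)/(6*s^3 + 5*s^2 - 3*s - 4)
T(s) is the step-3 result (common factors already cancelled). Leading coefficient of the denominator: 6. Divide through by 6 for the monic polynomial.

Final answer: s^3 + 5*s^2/6 - s/2 - 2/3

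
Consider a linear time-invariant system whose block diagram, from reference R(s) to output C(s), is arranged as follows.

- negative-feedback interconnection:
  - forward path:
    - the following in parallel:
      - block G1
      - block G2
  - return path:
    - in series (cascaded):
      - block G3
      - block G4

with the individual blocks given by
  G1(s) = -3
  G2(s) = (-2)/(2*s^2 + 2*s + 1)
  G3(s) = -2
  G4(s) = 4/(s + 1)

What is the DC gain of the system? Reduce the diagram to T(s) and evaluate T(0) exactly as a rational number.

(1) reduce the parallel group G1, G2 = (-6*s^2 - 6*s - 5)/(2*s^2 + 2*s + 1)
(2) reduce the series chain G3, G4 = (-8)/(s + 1)
(3) feedback reduction of (G1+G2), (G3*G4) = (-6*s^3 - 12*s^2 - 11*s - 5)/(2*s^3 + 52*s^2 + 51*s + 41)
DC gain: substitute s = 0 into T(s) from step 3: T(0) = -5/41.

Therefore the answer is -5/41.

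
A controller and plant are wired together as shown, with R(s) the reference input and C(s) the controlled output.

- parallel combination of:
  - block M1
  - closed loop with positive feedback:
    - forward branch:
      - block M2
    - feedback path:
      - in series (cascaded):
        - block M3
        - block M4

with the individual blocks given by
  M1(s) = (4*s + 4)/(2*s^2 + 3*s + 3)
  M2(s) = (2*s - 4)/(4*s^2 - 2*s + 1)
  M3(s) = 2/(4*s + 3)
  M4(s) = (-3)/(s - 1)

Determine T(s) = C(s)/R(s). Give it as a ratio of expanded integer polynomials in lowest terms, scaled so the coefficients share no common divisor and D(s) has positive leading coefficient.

Step 1 - reduce the series chain M3, M4 = (-6)/(4*s^2 - s - 3)
Step 2 - apply the feedback formula to M2, (M3*M4) = (8*s^3 - 18*s^2 - 2*s + 12)/(16*s^4 - 12*s^3 - 6*s^2 + 17*s - 27)
Step 3 - reduce the parallel group M1, [M2/(1-M2*(M3*M4))], which is the overall transfer function T(s) = C(s)/R(s) in lowest terms

Hence the answer: (80*s^5 + 4*s^4 - 106*s^3 + 8*s^2 - 10*s - 72)/(32*s^6 + 24*s^5 - 20*s^3 - 21*s^2 - 30*s - 81)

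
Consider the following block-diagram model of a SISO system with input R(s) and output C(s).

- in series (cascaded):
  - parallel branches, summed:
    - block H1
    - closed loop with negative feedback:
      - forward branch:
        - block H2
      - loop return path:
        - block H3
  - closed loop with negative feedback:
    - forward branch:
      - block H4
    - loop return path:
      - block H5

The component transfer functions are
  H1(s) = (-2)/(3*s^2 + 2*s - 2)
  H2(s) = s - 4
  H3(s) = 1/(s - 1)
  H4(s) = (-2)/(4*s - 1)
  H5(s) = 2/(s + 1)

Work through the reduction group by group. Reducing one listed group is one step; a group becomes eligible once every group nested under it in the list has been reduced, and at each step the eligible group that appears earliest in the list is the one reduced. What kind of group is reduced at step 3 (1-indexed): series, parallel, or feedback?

Step 1: feedback reduction of H2, H3
Step 2: combine H1, [H2/(1+H2*H3)] in parallel
Step 3: feedback reduction of H4, H5
Step 4: cascade (H1+[H2/(1+H2*H3)]), [H4/(1+H4*H5)]
Step 3: feedback.

Therefore the answer is feedback.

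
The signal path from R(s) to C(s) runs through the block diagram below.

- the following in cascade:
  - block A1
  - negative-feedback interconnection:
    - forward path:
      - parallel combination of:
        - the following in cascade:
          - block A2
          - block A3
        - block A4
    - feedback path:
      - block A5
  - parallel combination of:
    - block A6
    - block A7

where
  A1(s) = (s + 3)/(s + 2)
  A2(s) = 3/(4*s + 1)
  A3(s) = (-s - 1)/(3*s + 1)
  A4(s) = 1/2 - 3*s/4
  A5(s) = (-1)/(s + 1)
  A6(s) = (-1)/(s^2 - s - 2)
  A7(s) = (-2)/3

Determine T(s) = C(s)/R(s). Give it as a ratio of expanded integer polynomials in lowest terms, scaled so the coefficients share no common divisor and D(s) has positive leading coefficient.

1. series reduction of A2, A3: (-3*s - 3)/(12*s^2 + 7*s + 1)
2. parallel reduction of (A2*A3), A4: (-36*s^3 + 3*s^2 - s - 10)/(48*s^2 + 28*s + 4)
3. close the feedback loop around ((A2*A3)+A4), A5: (-36*s^4 - 33*s^3 + 2*s^2 - 11*s - 10)/(84*s^3 + 73*s^2 + 33*s + 14)
4. combine A6, A7 in parallel: (-2*s^2 + 2*s + 1)/(3*s^2 - 3*s - 6)
5. multiply A1, [((A2*A3)+A4)/(1+((A2*A3)+A4)*A5)], (A6+A7) (series), giving the overall T(s)

Final answer: (72*s^6 + 138*s^5 - 262*s^4 - 63*s^3 + 42*s^2 - 73*s - 30)/(252*s^5 + 219*s^4 - 909*s^3 - 834*s^2 - 396*s - 168)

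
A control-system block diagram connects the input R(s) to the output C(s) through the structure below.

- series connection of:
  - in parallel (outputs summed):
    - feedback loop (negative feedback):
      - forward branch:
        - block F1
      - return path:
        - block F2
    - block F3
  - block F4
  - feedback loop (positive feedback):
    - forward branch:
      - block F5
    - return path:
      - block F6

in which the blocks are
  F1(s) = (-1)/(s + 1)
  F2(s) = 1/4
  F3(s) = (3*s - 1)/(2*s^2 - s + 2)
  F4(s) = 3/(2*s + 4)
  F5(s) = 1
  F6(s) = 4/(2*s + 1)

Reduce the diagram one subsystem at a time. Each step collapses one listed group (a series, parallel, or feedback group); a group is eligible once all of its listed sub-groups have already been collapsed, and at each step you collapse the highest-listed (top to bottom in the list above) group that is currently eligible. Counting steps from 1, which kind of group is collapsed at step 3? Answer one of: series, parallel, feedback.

Step 1: apply the feedback formula to F1, F2
Step 2: sum the parallel branches [F1/(1+F1*F2)], F3
Step 3: collapse the loop (F5 forward, F6 return)
Step 4: combine ([F1/(1+F1*F2)]+F3), F4, [F5/(1-F5*F6)] in series
Step 3: feedback.

Hence the answer: feedback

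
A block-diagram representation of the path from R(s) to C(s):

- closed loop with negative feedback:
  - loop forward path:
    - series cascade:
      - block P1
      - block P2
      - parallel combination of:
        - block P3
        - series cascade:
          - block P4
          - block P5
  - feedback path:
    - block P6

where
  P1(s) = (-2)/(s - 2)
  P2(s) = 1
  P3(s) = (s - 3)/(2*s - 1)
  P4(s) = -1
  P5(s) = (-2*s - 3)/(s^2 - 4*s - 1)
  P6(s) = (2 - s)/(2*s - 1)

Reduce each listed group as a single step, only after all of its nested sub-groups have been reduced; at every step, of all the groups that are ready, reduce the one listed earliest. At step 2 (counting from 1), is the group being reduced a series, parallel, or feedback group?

The answer is parallel.

Reasoning:
(1) combine P4, P5 in series
(2) reduce the parallel group P3, (P4*P5)
(3) series reduction of P1, P2, (P3+(P4*P5))
(4) feedback reduction of (P1*P2*(P3+(P4*P5))), P6
Step 2 collapses a parallel group.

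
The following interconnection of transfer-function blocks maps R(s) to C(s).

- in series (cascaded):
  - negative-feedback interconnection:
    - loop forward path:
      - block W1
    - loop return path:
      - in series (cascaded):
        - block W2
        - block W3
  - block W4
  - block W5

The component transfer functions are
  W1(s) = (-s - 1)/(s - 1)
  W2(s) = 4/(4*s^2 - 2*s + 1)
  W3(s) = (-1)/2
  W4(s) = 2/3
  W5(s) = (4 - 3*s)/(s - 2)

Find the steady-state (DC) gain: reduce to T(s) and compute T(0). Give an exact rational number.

Reducing step by step:

Step 1 - series reduction of W2, W3 gives (-2)/(4*s^2 - 2*s + 1)
Step 2 - apply the feedback formula to W1, (W2*W3) gives (-4*s^3 - 2*s^2 + s - 1)/(4*s^3 - 6*s^2 + 5*s + 1)
Step 3 - cascade [W1/(1+W1*(W2*W3))], W4, W5 gives (24*s^4 - 20*s^3 - 22*s^2 + 14*s - 8)/(12*s^4 - 42*s^3 + 51*s^2 - 27*s - 6)
Step 3 gives the overall T(s). Then T(0) = -8/(-6) = 4/3.

Answer: 4/3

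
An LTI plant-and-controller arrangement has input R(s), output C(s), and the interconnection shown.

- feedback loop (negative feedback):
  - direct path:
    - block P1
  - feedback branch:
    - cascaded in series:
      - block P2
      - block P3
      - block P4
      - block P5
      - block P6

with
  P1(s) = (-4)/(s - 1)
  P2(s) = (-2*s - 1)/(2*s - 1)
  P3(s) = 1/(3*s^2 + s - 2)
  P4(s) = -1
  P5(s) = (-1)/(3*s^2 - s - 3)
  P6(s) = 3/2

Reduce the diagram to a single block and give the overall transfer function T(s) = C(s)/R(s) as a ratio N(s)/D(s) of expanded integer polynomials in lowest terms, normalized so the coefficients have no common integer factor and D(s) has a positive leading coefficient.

Answer: (-72*s^5 + 36*s^4 + 128*s^3 - 56*s^2 - 52*s + 24)/(18*s^6 - 27*s^5 - 23*s^4 + 46*s^3 - s^2 - 7*s + 12)

Working:
Step 1: cascade P2, P3, P4, P5, P6 -> (-6*s - 3)/(36*s^5 - 18*s^4 - 64*s^3 + 28*s^2 + 26*s - 12)
Step 2: reduce the feedback loop with forward P1 and return (P2*P3*P4*P5*P6) - this is the overall T(s), already in the required normalized form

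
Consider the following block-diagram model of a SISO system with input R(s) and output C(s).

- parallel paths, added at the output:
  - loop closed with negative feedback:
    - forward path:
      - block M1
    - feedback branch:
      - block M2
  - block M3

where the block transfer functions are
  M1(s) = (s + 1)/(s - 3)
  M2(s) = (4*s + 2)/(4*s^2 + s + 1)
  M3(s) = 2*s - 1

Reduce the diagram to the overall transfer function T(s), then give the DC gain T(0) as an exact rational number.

Step 1 - close the feedback loop around M1, M2, giving (4*s^3 + 5*s^2 + 2*s + 1)/(4*s^3 - 7*s^2 + 4*s - 1)
Step 2 - parallel reduction of [M1/(1+M1*M2)], M3, giving (8*s^4 - 14*s^3 + 20*s^2 - 4*s + 2)/(4*s^3 - 7*s^2 + 4*s - 1)
The step-2 result is T(s). Setting s = 0: T(0) = 2/(-1) = -2.

Therefore the answer is -2.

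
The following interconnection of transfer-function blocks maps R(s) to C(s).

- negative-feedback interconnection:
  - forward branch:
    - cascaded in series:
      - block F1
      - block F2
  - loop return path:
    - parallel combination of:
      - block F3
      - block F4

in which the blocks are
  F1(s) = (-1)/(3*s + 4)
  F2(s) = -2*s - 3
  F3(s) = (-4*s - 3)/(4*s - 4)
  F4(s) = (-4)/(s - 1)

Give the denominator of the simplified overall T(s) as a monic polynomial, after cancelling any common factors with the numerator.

[1] reduce the series chain F1, F2: (2*s + 3)/(3*s + 4)
[2] add F3, F4 (parallel): (-4*s - 19)/(4*s - 4)
[3] collapse the loop ((F1*F2) forward, (F3+F4) return): (8*s^2 + 4*s - 12)/(4*s^2 - 46*s - 73)
The result of step 3 is T(s) in lowest terms. Its denominator has leading coefficient 4; dividing the denominator through by 4 makes it monic.

Answer: s^2 - 23*s/2 - 73/4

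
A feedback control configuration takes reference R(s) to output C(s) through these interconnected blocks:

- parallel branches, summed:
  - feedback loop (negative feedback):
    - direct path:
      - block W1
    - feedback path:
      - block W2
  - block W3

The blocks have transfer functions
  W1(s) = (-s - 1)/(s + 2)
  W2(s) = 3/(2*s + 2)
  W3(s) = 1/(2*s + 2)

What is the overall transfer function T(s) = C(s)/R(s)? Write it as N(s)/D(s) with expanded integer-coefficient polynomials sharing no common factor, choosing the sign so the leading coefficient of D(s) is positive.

Reducing step by step:

Step 1. reduce the feedback loop with forward W1 and return W2: (-2*s - 2)/(2*s + 1)
Step 2. sum the parallel branches [W1/(1+W1*W2)], W3 - this is the overall T(s), already in the required normalized form

Answer: (-4*s^2 - 6*s - 3)/(4*s^2 + 6*s + 2)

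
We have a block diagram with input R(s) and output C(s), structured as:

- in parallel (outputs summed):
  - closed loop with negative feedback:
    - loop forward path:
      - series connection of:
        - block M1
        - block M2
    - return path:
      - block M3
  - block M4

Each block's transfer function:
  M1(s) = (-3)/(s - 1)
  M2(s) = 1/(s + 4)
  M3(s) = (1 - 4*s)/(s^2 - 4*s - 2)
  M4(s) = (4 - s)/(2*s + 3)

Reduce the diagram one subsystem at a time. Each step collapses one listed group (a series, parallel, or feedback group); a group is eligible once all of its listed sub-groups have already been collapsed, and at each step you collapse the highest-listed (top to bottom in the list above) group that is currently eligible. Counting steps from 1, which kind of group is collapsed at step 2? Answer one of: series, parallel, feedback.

Step 1 - reduce the series chain M1, M2
Step 2 - collapse the loop ((M1*M2) forward, M3 return)
Step 3 - combine [(M1*M2)/(1+(M1*M2)*M3)], M4 in parallel
At step 2 the group reduced is feedback.

Final answer: feedback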